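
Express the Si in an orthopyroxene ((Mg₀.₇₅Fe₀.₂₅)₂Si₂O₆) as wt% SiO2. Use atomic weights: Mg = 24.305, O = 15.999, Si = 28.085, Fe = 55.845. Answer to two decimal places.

55.49 wt%

Molar mass of (Mg₀.₇₅Fe₀.₂₅)₂Si₂O₆ = 1.50×24.305 + 0.50×55.845 + 2×28.085 + 6×15.999 = 216.544 g/mol.
Each formula unit contains 2 Si, equivalent to 2/1 = 2.0000 mol SiO2.
M(SiO2) = 1×28.085 + 2×15.999 = 60.083 g/mol.
Mass of SiO2 per formula unit = 2.0000 × 60.083 = 120.166 g.
SiO2 wt% = 120.166 / 216.544 × 100 = 55.49%.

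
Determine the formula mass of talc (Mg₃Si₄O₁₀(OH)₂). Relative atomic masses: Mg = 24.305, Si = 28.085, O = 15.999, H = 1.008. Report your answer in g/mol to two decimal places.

M = 3*24.305 + 4*28.085 + 12*15.999 + 2*1.008

379.26 g/mol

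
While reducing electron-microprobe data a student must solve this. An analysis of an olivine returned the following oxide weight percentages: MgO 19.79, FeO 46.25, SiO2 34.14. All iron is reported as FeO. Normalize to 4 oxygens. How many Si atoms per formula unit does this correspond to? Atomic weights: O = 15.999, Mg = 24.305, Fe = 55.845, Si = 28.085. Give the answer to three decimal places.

1.001 Si apfu

MgO (M=40.304): mol = 0.49102; Mg = 0.49102, O = 0.49102.
FeO (M=71.844): mol = 0.64376; Fe = 0.64376, O = 0.64376.
SiO2 (M=60.083): mol = 0.56821; Si = 0.56821, O = 1.13642.
ΣO = 2.27120; factor = 4/ΣO = 1.76118.
Si apfu = 0.56821 × 1.76118 = 1.001.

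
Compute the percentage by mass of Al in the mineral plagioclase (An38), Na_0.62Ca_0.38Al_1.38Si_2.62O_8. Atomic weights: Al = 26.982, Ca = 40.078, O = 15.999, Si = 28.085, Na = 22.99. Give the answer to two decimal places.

Molar mass of Na_0.62Ca_0.38Al_1.38Si_2.62O_8: 0.62·22.99 + 0.38·40.078 + 1.38·26.982 + 2.62·28.085 + 8·15.999 = 268.293 g/mol.
Mass of Al per formula unit: 1.38 × 26.982 = 37.235 g.
Weight fraction Al = 37.235 / 268.293 = 0.1388.

13.88 weight percent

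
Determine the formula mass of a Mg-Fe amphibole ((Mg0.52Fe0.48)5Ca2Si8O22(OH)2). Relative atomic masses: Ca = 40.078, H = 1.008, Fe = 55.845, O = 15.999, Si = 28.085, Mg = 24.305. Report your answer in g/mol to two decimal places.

M = 2.60·24.305 + 2.40·55.845 + 2·40.078 + 8·28.085 + 24·15.999 + 2·1.008

888.05 g/mol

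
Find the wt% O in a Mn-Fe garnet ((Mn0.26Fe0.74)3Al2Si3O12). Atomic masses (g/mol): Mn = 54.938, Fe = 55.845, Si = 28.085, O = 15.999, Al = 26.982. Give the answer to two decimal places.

38.63 weight percent

Molar mass of (Mn0.26Fe0.74)3Al2Si3O12: 0.78*54.938 + 2.22*55.845 + 2*26.982 + 3*28.085 + 12*15.999 = 497.035 g/mol.
Mass of O per formula unit: 12 × 15.999 = 191.988 g.
Weight fraction O = 191.988 / 497.035 = 0.3863.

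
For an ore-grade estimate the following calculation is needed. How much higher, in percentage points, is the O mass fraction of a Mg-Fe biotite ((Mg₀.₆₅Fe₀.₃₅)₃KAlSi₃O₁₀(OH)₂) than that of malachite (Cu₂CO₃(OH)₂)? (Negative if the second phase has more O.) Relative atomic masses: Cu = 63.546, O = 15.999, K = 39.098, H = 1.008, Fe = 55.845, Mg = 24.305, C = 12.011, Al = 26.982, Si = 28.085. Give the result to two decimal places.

First mineral: 191.988 g O in 450.371 g formula = 42.63 wt% O.
Second mineral: 79.995 g O in 221.114 g formula = 36.18 wt% O.
42.63% − 36.18% gives a difference of 6.45 percentage points.

6.45 percentage points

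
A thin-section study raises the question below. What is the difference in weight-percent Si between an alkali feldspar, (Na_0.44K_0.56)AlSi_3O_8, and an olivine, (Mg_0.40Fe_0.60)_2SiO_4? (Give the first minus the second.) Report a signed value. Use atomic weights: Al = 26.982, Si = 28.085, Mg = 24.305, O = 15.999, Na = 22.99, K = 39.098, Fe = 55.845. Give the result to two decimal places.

15.33 percentage points

First mineral: 84.255 g Si in 271.239 g formula = 31.06 wt% Si.
Second mineral: 28.085 g Si in 178.539 g formula = 15.73 wt% Si.
31.06% − 15.73% gives a difference of 15.33 percentage points.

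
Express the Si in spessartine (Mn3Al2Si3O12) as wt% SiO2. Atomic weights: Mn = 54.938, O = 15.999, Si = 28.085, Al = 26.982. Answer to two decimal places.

36.41 wt%

M(Mn3Al2Si3O12) = 495.021 g/mol; M(SiO2) = 60.083 g/mol.
Moles SiO2 per formula unit = 3 Si ÷ 1 = 3.0000.
SiO2 fraction = (3.0000 × 60.083) / 495.021 = 180.249/495.021 = 0.3641.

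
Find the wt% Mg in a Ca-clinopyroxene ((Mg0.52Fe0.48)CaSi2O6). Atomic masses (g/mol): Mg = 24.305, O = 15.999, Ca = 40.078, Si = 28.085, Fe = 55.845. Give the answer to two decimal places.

5.46 wt%

Molar mass of (Mg0.52Fe0.48)CaSi2O6: 0.52·24.305 + 0.48·55.845 + 1·40.078 + 2·28.085 + 6·15.999 = 231.686 g/mol.
Mass of Mg per formula unit: 0.52 × 24.305 = 12.639 g.
Weight fraction Mg = 12.639 / 231.686 = 0.0546.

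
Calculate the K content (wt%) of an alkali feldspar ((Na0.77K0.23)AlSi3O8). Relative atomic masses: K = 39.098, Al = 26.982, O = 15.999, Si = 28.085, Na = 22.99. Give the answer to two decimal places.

M((Na0.77K0.23)AlSi3O8) = 265.924 g/mol.
K contributes 0.23 × 39.098 = 8.993 g per mole.
8.993/265.924 = 0.0338 → 3.38%.

3.38 wt%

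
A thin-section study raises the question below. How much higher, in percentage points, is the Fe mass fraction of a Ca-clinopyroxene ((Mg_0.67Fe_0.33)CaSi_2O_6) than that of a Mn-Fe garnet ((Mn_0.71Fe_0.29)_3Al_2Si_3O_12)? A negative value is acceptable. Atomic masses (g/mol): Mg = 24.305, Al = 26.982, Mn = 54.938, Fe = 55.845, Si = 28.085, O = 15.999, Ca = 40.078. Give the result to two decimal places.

-1.68 percentage points

M((Mg_0.67Fe_0.33)CaSi_2O_6) = 226.955 g/mol, so wt% Fe = 18.429/226.955 × 100 = 8.12%.
M((Mn_0.71Fe_0.29)_3Al_2Si_3O_12) = 495.810 g/mol, so wt% Fe = 48.585/495.810 × 100 = 9.80%.
8.12 − 9.80 = -1.68 pp.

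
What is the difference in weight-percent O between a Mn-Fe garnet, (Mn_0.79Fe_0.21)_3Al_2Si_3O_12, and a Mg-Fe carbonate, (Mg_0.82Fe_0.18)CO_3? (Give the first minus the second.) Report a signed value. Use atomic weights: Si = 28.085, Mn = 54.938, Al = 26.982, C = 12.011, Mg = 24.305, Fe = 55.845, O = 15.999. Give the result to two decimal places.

M((Mn_0.79Fe_0.21)_3Al_2Si_3O_12) = 495.592 g/mol, so wt% O = 191.988/495.592 × 100 = 38.74%.
M((Mg_0.82Fe_0.18)CO_3) = 89.990 g/mol, so wt% O = 47.997/89.990 × 100 = 53.34%.
38.74 − 53.34 = -14.60 pp.

-14.60 percentage points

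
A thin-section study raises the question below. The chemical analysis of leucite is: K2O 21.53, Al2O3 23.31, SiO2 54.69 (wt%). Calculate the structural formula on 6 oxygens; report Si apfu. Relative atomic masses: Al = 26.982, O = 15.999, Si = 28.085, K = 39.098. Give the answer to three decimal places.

K2O: 21.53/94.195 = 0.22857 mol → 0.45714 mol K, 0.22857 mol O.
Al2O3: 23.31/101.961 = 0.22862 mol → 0.45724 mol Al, 0.68586 mol O.
SiO2: 54.69/60.083 = 0.91024 mol → 0.91024 mol Si, 1.82048 mol O.
Total oxygen = 2.73491 mol. Normalization factor = 6/2.73491 = 2.19386.
Si per 6 O = 0.91024 × 2.19386 = 1.997.

1.997 Si apfu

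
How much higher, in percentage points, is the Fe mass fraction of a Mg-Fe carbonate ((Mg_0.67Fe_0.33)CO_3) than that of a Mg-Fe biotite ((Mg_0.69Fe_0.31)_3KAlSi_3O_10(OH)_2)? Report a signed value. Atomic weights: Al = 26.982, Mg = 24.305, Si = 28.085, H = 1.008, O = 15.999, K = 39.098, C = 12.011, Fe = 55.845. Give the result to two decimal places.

7.83 percentage points

Fe in (Mg_0.67Fe_0.33)CO_3: molar mass 94.721 g/mol; 0.33×55.845 = 18.429 g → 19.46 wt%.
Fe in (Mg_0.69Fe_0.31)_3KAlSi_3O_10(OH)_2: molar mass 446.586 g/mol; 0.93×55.845 = 51.936 g → 11.63 wt%.
Difference = 19.46 − 11.63 = 7.83 percentage points.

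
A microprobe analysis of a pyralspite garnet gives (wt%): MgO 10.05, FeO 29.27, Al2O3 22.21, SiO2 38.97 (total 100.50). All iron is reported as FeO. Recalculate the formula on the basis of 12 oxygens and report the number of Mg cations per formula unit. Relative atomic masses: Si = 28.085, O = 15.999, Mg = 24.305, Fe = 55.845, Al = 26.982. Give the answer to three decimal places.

MgO (M=40.304): mol = 0.24935; Mg = 0.24935, O = 0.24935.
FeO (M=71.844): mol = 0.40741; Fe = 0.40741, O = 0.40741.
Al2O3 (M=101.961): mol = 0.21783; Al = 0.43566, O = 0.65349.
SiO2 (M=60.083): mol = 0.64860; Si = 0.64860, O = 1.29720.
ΣO = 2.60745; factor = 12/ΣO = 4.60220.
Mg apfu = 0.24935 × 4.60220 = 1.148.

1.148 Mg apfu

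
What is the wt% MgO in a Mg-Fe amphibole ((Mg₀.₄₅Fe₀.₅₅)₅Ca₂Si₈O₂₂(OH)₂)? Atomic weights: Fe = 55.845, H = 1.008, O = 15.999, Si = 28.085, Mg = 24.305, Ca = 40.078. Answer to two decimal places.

10.09 wt%

Formula mass = 899.088 g/mol.
2.25 Mg → 2.2500 mol MgO per formula unit; M(MgO) = 40.304, so MgO mass = 90.684 g.
90.684/899.088 × 100 = 10.09 wt%.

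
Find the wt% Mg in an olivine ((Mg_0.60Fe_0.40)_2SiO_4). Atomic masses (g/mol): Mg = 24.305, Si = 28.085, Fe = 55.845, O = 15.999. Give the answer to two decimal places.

Molar mass of (Mg_0.60Fe_0.40)_2SiO_4: 1.20·24.305 + 0.80·55.845 + 1·28.085 + 4·15.999 = 165.923 g/mol.
Mass of Mg per formula unit: 1.20 × 24.305 = 29.166 g.
Weight fraction Mg = 29.166 / 165.923 = 0.1758.

17.58 mass %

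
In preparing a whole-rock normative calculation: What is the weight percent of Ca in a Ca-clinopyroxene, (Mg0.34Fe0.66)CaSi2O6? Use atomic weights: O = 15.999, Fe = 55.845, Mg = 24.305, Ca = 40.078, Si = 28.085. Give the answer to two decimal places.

16.88 wt%

Molar mass of (Mg0.34Fe0.66)CaSi2O6: 0.34*24.305 + 0.66*55.845 + 1*40.078 + 2*28.085 + 6*15.999 = 237.363 g/mol.
Mass of Ca per formula unit: 1 × 40.078 = 40.078 g.
Weight fraction Ca = 40.078 / 237.363 = 0.1688.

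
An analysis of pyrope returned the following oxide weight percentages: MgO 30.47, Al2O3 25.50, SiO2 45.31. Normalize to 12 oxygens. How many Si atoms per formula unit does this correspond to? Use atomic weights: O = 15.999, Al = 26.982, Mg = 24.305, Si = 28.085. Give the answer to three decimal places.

MgO (M=40.304): mol = 0.75600; Mg = 0.75600, O = 0.75600.
Al2O3 (M=101.961): mol = 0.25010; Al = 0.50020, O = 0.75030.
SiO2 (M=60.083): mol = 0.75412; Si = 0.75412, O = 1.50824.
ΣO = 3.01454; factor = 12/ΣO = 3.98071.
Si apfu = 0.75412 × 3.98071 = 3.002.

3.002 Si apfu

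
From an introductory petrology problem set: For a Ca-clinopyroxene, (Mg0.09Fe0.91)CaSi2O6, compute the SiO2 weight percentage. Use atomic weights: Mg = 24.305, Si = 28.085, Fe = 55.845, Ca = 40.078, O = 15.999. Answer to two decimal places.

Molar mass of (Mg0.09Fe0.91)CaSi2O6 = 0.09*24.305 + 0.91*55.845 + 1*40.078 + 2*28.085 + 6*15.999 = 245.248 g/mol.
Each formula unit contains 2 Si, equivalent to 2/1 = 2.0000 mol SiO2.
M(SiO2) = 1×28.085 + 2×15.999 = 60.083 g/mol.
Mass of SiO2 per formula unit = 2.0000 × 60.083 = 120.166 g.
SiO2 wt% = 120.166 / 245.248 × 100 = 49.00%.

49.00 wt%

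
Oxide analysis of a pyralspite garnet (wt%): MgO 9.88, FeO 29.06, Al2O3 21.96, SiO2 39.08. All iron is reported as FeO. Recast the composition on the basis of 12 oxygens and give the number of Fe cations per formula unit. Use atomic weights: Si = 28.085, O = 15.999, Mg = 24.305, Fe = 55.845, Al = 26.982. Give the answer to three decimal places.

9.88 wt% MgO ÷ 40.304 g/mol = 0.24514 mol, giving 0.24514 Mg and 0.24514 O.
29.06 wt% FeO ÷ 71.844 g/mol = 0.40449 mol, giving 0.40449 Fe and 0.40449 O.
21.96 wt% Al2O3 ÷ 101.961 g/mol = 0.21538 mol, giving 0.43076 Al and 0.64614 O.
39.08 wt% SiO2 ÷ 60.083 g/mol = 0.65043 mol, giving 0.65043 Si and 1.30086 O.
Oxygen sums to 2.59663; scaling by 12/2.59663 = 4.62137 puts the formula on 12 O.
Fe: 0.40449 × 4.62137 = 1.869 atoms per formula unit.

1.869 Fe apfu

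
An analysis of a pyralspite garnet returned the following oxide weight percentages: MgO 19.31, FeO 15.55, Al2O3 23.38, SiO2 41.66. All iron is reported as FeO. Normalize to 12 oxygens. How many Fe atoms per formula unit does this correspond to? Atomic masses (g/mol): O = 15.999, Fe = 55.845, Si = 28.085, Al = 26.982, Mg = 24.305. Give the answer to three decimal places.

0.938 Fe apfu

MgO: 19.31/40.304 = 0.47911 mol → 0.47911 mol Mg, 0.47911 mol O.
FeO: 15.55/71.844 = 0.21644 mol → 0.21644 mol Fe, 0.21644 mol O.
Al2O3: 23.38/101.961 = 0.22930 mol → 0.45860 mol Al, 0.68790 mol O.
SiO2: 41.66/60.083 = 0.69337 mol → 0.69337 mol Si, 1.38674 mol O.
Total oxygen = 2.77019 mol. Normalization factor = 12/2.77019 = 4.33183.
Fe per 12 O = 0.21644 × 4.33183 = 0.938.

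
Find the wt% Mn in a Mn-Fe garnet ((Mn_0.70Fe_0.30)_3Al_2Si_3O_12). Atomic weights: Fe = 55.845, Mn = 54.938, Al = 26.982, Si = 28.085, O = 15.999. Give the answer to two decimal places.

Molar mass of (Mn_0.70Fe_0.30)_3Al_2Si_3O_12: 2.10*54.938 + 0.90*55.845 + 2*26.982 + 3*28.085 + 12*15.999 = 495.837 g/mol.
Mass of Mn per formula unit: 2.10 × 54.938 = 115.370 g.
Weight fraction Mn = 115.370 / 495.837 = 0.2327.

23.27 weight percent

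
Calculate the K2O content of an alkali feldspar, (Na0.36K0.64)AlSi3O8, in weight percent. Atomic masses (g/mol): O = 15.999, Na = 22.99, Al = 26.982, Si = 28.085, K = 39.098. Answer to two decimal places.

11.06 wt%

Molar mass of (Na0.36K0.64)AlSi3O8 = 0.36·22.99 + 0.64·39.098 + 1·26.982 + 3·28.085 + 8·15.999 = 272.528 g/mol.
Each formula unit contains 0.64 K, equivalent to 0.64/2 = 0.3200 mol K2O.
M(K2O) = 2×39.098 + 1×15.999 = 94.195 g/mol.
Mass of K2O per formula unit = 0.3200 × 94.195 = 30.142 g.
K2O wt% = 30.142 / 272.528 × 100 = 11.06%.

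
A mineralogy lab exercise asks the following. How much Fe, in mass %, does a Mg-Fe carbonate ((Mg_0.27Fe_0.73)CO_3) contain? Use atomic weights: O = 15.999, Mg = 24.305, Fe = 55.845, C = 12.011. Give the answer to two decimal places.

37.98 mass %

Formula mass = 0.27·24.305 + 0.73·55.845 + 1·12.011 + 3·15.999 = 107.337 g/mol, of which 40.767 g is Fe.
So Fe makes up 40.767/107.337 = 0.3798 of the mass, i.e. 37.98%.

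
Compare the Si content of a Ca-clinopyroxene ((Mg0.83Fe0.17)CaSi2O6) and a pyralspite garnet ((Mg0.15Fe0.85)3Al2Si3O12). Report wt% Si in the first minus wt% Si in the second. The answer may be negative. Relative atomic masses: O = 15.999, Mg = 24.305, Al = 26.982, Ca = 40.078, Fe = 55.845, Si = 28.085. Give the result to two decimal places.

Si in (Mg0.83Fe0.17)CaSi2O6: molar mass 221.909 g/mol; 2×28.085 = 56.170 g → 25.31 wt%.
Si in (Mg0.15Fe0.85)3Al2Si3O12: molar mass 483.549 g/mol; 3×28.085 = 84.255 g → 17.42 wt%.
Difference = 25.31 − 17.42 = 7.89 percentage points.

7.89 percentage points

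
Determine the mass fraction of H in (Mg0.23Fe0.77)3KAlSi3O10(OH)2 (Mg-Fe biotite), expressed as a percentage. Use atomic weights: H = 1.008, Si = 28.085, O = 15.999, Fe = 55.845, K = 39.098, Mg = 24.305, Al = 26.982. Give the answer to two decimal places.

Formula mass = 0.69×24.305 + 2.31×55.845 + 1×39.098 + 1×26.982 + 3×28.085 + 12×15.999 + 2×1.008 = 490.111 g/mol, of which 2.016 g is H.
So H makes up 2.016/490.111 = 0.0041 of the mass, i.e. 0.41%.

0.41 weight percent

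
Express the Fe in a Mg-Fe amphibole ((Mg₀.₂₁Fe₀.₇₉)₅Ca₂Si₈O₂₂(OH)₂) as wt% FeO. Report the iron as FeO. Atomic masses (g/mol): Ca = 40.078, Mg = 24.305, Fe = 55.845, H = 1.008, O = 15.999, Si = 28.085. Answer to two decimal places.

30.29 wt%

M((Mg₀.₂₁Fe₀.₇₉)₅Ca₂Si₈O₂₂(OH)₂) = 936.936 g/mol; M(FeO) = 71.844 g/mol.
Moles FeO per formula unit = 3.95 Fe ÷ 1 = 3.9500.
FeO fraction = (3.9500 × 71.844) / 936.936 = 283.784/936.936 = 0.3029.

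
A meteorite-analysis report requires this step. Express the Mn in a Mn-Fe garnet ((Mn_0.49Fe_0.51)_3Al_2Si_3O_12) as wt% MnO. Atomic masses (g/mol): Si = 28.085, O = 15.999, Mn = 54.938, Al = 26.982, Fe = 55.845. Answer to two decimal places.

Formula mass = 496.409 g/mol.
1.47 Mn → 1.4700 mol MnO per formula unit; M(MnO) = 70.937, so MnO mass = 104.277 g.
104.277/496.409 × 100 = 21.01 wt%.

21.01 wt%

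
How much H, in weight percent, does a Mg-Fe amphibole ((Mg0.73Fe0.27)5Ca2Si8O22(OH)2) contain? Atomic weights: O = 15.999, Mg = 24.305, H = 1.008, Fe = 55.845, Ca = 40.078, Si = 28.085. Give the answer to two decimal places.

M((Mg0.73Fe0.27)5Ca2Si8O22(OH)2) = 854.932 g/mol.
H contributes 2 × 1.008 = 2.016 g per mole.
2.016/854.932 = 0.0024 → 0.24%.

0.24 weight percent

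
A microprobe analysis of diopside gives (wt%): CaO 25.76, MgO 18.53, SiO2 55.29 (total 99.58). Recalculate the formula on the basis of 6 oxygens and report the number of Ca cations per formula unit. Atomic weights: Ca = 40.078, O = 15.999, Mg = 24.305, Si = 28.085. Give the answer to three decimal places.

0.999 Ca apfu

CaO (M=56.077): mol = 0.45937; Ca = 0.45937, O = 0.45937.
MgO (M=40.304): mol = 0.45976; Mg = 0.45976, O = 0.45976.
SiO2 (M=60.083): mol = 0.92023; Si = 0.92023, O = 1.84046.
ΣO = 2.75959; factor = 6/ΣO = 2.17424.
Ca apfu = 0.45937 × 2.17424 = 0.999.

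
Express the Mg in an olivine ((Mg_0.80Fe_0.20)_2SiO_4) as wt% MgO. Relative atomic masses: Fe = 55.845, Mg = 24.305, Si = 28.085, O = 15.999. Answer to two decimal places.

M((Mg_0.80Fe_0.20)_2SiO_4) = 153.307 g/mol; M(MgO) = 40.304 g/mol.
Moles MgO per formula unit = 1.60 Mg ÷ 1 = 1.6000.
MgO fraction = (1.6000 × 40.304) / 153.307 = 64.486/153.307 = 0.4206.

42.06 wt%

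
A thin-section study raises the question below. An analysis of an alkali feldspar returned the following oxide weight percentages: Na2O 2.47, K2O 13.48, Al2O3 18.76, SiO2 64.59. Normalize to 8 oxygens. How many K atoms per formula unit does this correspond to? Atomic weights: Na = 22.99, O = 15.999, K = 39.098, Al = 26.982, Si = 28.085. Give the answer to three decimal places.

2.47 wt% Na2O ÷ 61.979 g/mol = 0.03985 mol, giving 0.07970 Na and 0.03985 O.
13.48 wt% K2O ÷ 94.195 g/mol = 0.14311 mol, giving 0.28622 K and 0.14311 O.
18.76 wt% Al2O3 ÷ 101.961 g/mol = 0.18399 mol, giving 0.36798 Al and 0.55197 O.
64.59 wt% SiO2 ÷ 60.083 g/mol = 1.07501 mol, giving 1.07501 Si and 2.15002 O.
Oxygen sums to 2.88495; scaling by 8/2.88495 = 2.77301 puts the formula on 8 O.
K: 0.28622 × 2.77301 = 0.794 atoms per formula unit.

0.794 K apfu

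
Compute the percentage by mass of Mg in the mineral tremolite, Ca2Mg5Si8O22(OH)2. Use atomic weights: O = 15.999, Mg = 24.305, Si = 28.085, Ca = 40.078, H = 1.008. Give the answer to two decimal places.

14.96 mass %

M(Ca2Mg5Si8O22(OH)2) = 812.353 g/mol.
Mg contributes 5 × 24.305 = 121.525 g per mole.
121.525/812.353 = 0.1496 → 14.96%.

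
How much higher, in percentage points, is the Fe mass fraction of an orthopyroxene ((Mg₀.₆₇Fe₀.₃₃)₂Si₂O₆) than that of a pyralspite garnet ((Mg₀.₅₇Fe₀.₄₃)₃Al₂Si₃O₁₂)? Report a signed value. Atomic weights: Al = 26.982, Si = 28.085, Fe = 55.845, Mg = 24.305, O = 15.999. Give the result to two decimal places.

Fe in (Mg₀.₆₇Fe₀.₃₃)₂Si₂O₆: molar mass 221.590 g/mol; 0.66×55.845 = 36.858 g → 16.63 wt%.
Fe in (Mg₀.₅₇Fe₀.₄₃)₃Al₂Si₃O₁₂: molar mass 443.809 g/mol; 1.29×55.845 = 72.040 g → 16.23 wt%.
Difference = 16.63 − 16.23 = 0.40 percentage points.

0.40 percentage points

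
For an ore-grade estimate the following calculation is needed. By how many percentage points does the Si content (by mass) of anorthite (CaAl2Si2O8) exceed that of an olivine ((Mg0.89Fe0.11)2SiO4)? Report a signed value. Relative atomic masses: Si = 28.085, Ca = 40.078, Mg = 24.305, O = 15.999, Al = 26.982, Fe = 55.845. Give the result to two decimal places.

1.17 percentage points

Si in CaAl2Si2O8: molar mass 278.204 g/mol; 2×28.085 = 56.170 g → 20.19 wt%.
Si in (Mg0.89Fe0.11)2SiO4: molar mass 147.630 g/mol; 1×28.085 = 28.085 g → 19.02 wt%.
Difference = 20.19 − 19.02 = 1.17 percentage points.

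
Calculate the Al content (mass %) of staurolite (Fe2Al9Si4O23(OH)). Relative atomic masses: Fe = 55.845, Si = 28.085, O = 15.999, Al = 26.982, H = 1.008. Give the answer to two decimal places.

Molar mass of Fe2Al9Si4O23(OH): 2·55.845 + 9·26.982 + 4·28.085 + 24·15.999 + 1·1.008 = 851.852 g/mol.
Mass of Al per formula unit: 9 × 26.982 = 242.838 g.
Weight fraction Al = 242.838 / 851.852 = 0.2851.

28.51 mass %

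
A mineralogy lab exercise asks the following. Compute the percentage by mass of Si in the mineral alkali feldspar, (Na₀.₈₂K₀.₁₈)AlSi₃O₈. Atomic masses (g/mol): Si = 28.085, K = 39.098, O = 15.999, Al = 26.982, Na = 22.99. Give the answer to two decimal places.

M((Na₀.₈₂K₀.₁₈)AlSi₃O₈) = 265.118 g/mol.
Si contributes 3 × 28.085 = 84.255 g per mole.
84.255/265.118 = 0.3178 → 31.78%.

31.78 weight percent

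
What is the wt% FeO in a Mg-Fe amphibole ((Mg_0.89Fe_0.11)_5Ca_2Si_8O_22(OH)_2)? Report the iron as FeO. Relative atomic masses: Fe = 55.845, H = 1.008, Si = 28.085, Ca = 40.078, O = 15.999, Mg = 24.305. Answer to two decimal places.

4.76 wt%

Formula mass = 829.700 g/mol.
0.55 Fe → 0.5500 mol FeO per formula unit; M(FeO) = 71.844, so FeO mass = 39.514 g.
39.514/829.700 × 100 = 4.76 wt%.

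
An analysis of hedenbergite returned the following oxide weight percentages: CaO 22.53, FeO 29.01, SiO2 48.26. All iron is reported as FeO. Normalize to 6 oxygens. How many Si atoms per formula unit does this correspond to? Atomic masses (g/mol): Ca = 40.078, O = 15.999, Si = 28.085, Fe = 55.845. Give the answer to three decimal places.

1.998 Si apfu

CaO (M=56.077): mol = 0.40177; Ca = 0.40177, O = 0.40177.
FeO (M=71.844): mol = 0.40379; Fe = 0.40379, O = 0.40379.
SiO2 (M=60.083): mol = 0.80322; Si = 0.80322, O = 1.60644.
ΣO = 2.41200; factor = 6/ΣO = 2.48756.
Si apfu = 0.80322 × 2.48756 = 1.998.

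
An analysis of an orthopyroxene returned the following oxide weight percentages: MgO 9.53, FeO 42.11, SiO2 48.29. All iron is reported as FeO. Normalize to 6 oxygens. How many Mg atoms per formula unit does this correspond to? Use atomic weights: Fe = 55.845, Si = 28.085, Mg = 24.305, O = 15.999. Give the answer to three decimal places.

MgO (M=40.304): mol = 0.23645; Mg = 0.23645, O = 0.23645.
FeO (M=71.844): mol = 0.58613; Fe = 0.58613, O = 0.58613.
SiO2 (M=60.083): mol = 0.80372; Si = 0.80372, O = 1.60744.
ΣO = 2.43002; factor = 6/ΣO = 2.46912.
Mg apfu = 0.23645 × 2.46912 = 0.584.

0.584 Mg apfu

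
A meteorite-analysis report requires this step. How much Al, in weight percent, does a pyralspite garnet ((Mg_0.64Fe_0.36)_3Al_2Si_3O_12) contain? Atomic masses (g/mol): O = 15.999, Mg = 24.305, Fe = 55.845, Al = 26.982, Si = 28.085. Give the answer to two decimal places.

Formula mass = 1.92·24.305 + 1.08·55.845 + 2·26.982 + 3·28.085 + 12·15.999 = 437.185 g/mol, of which 53.964 g is Al.
So Al makes up 53.964/437.185 = 0.1234 of the mass, i.e. 12.34%.

12.34 weight percent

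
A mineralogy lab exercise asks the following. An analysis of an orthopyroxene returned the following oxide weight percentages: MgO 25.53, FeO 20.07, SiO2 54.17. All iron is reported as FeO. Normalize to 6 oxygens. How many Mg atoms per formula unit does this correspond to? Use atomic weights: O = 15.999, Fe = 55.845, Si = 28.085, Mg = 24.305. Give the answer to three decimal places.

25.53 wt% MgO ÷ 40.304 g/mol = 0.63344 mol, giving 0.63344 Mg and 0.63344 O.
20.07 wt% FeO ÷ 71.844 g/mol = 0.27936 mol, giving 0.27936 Fe and 0.27936 O.
54.17 wt% SiO2 ÷ 60.083 g/mol = 0.90159 mol, giving 0.90159 Si and 1.80318 O.
Oxygen sums to 2.71598; scaling by 6/2.71598 = 2.20915 puts the formula on 6 O.
Mg: 0.63344 × 2.20915 = 1.399 atoms per formula unit.

1.399 Mg apfu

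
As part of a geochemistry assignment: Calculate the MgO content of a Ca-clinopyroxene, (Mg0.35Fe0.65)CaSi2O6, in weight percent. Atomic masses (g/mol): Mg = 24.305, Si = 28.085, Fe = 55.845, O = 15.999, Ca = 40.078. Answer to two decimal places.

Formula mass = 237.048 g/mol.
0.35 Mg → 0.3500 mol MgO per formula unit; M(MgO) = 40.304, so MgO mass = 14.106 g.
14.106/237.048 × 100 = 5.95 wt%.

5.95 wt%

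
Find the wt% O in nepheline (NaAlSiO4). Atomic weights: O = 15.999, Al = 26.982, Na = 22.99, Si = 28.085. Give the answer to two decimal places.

M(NaAlSiO4) = 142.053 g/mol.
O contributes 4 × 15.999 = 63.996 g per mole.
63.996/142.053 = 0.4505 → 45.05%.

45.05 wt%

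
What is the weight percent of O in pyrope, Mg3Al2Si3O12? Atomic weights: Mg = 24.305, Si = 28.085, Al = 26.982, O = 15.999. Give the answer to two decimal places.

Formula mass = 3*24.305 + 2*26.982 + 3*28.085 + 12*15.999 = 403.122 g/mol, of which 191.988 g is O.
So O makes up 191.988/403.122 = 0.4763 of the mass, i.e. 47.63%.

47.63 mass %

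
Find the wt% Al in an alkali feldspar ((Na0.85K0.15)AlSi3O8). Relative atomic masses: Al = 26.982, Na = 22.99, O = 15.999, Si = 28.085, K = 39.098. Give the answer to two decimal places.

10.20 weight percent

Formula mass = 0.85*22.99 + 0.15*39.098 + 1*26.982 + 3*28.085 + 8*15.999 = 264.635 g/mol, of which 26.982 g is Al.
So Al makes up 26.982/264.635 = 0.1020 of the mass, i.e. 10.20%.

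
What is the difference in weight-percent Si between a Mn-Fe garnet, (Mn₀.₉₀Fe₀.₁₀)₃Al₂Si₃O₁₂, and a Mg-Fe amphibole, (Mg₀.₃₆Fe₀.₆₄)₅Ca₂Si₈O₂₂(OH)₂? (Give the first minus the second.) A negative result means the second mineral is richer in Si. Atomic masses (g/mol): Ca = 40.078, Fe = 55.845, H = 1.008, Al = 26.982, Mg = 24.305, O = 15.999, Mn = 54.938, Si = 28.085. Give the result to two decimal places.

M((Mn₀.₉₀Fe₀.₁₀)₃Al₂Si₃O₁₂) = 495.293 g/mol, so wt% Si = 84.255/495.293 × 100 = 17.01%.
M((Mg₀.₃₆Fe₀.₆₄)₅Ca₂Si₈O₂₂(OH)₂) = 913.281 g/mol, so wt% Si = 224.680/913.281 × 100 = 24.60%.
17.01 − 24.60 = -7.59 pp.

-7.59 percentage points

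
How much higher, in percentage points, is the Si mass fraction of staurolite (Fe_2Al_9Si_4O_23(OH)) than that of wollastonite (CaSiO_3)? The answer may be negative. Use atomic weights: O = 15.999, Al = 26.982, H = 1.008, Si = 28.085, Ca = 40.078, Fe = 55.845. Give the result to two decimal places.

-10.99 percentage points

Si in Fe_2Al_9Si_4O_23(OH): molar mass 851.852 g/mol; 4×28.085 = 112.340 g → 13.19 wt%.
Si in CaSiO_3: molar mass 116.160 g/mol; 1×28.085 = 28.085 g → 24.18 wt%.
Difference = 13.19 − 24.18 = -10.99 percentage points.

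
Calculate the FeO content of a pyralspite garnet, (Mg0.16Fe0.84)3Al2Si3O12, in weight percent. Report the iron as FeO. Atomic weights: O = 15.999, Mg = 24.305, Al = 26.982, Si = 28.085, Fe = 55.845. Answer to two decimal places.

37.51 wt%

Molar mass of (Mg0.16Fe0.84)3Al2Si3O12 = 0.48×24.305 + 2.52×55.845 + 2×26.982 + 3×28.085 + 12×15.999 = 482.603 g/mol.
Each formula unit contains 2.52 Fe, equivalent to 2.52/1 = 2.5200 mol FeO.
M(FeO) = 1×55.845 + 1×15.999 = 71.844 g/mol.
Mass of FeO per formula unit = 2.5200 × 71.844 = 181.047 g.
FeO wt% = 181.047 / 482.603 × 100 = 37.51%.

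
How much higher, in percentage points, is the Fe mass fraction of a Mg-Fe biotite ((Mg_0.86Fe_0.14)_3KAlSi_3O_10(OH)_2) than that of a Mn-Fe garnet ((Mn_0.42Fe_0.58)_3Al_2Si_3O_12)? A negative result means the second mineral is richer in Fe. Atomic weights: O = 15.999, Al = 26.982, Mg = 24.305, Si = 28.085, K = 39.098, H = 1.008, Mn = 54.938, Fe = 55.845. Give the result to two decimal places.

-14.12 percentage points

M((Mg_0.86Fe_0.14)_3KAlSi_3O_10(OH)_2) = 430.501 g/mol, so wt% Fe = 23.455/430.501 × 100 = 5.45%.
M((Mn_0.42Fe_0.58)_3Al_2Si_3O_12) = 496.599 g/mol, so wt% Fe = 97.170/496.599 × 100 = 19.57%.
5.45 − 19.57 = -14.12 pp.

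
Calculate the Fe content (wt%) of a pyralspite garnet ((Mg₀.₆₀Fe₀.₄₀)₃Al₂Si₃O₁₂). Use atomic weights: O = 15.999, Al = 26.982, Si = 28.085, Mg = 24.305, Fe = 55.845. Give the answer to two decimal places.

M((Mg₀.₆₀Fe₀.₄₀)₃Al₂Si₃O₁₂) = 440.970 g/mol.
Fe contributes 1.20 × 55.845 = 67.014 g per mole.
67.014/440.970 = 0.1520 → 15.20%.

15.20 wt%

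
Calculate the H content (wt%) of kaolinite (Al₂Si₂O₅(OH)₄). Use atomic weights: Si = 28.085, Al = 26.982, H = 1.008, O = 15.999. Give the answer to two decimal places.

Molar mass of Al₂Si₂O₅(OH)₄: 2×26.982 + 2×28.085 + 9×15.999 + 4×1.008 = 258.157 g/mol.
Mass of H per formula unit: 4 × 1.008 = 4.032 g.
Weight fraction H = 4.032 / 258.157 = 0.0156.

1.56 wt%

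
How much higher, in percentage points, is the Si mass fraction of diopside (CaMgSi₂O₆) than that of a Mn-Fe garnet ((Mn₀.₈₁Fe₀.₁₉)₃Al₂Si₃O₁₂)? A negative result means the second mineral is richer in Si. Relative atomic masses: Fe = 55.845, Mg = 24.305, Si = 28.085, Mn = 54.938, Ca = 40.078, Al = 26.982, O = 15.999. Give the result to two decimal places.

First mineral: 56.170 g Si in 216.547 g formula = 25.94 wt% Si.
Second mineral: 84.255 g Si in 495.538 g formula = 17.00 wt% Si.
25.94% − 17.00% gives a difference of 8.94 percentage points.

8.94 percentage points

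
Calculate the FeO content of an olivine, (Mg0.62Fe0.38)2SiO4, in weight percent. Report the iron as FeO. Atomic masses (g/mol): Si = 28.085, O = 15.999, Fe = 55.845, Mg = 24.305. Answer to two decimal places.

33.16 wt%

Formula mass = 164.661 g/mol.
0.76 Fe → 0.7600 mol FeO per formula unit; M(FeO) = 71.844, so FeO mass = 54.601 g.
54.601/164.661 × 100 = 33.16 wt%.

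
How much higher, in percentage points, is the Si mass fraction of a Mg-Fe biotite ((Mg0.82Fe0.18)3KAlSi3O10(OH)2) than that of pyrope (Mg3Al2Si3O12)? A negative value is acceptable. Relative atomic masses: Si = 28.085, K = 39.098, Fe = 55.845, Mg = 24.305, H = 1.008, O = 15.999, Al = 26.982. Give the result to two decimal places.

-1.50 percentage points

Si in (Mg0.82Fe0.18)3KAlSi3O10(OH)2: molar mass 434.286 g/mol; 3×28.085 = 84.255 g → 19.40 wt%.
Si in Mg3Al2Si3O12: molar mass 403.122 g/mol; 3×28.085 = 84.255 g → 20.90 wt%.
Difference = 19.40 − 20.90 = -1.50 percentage points.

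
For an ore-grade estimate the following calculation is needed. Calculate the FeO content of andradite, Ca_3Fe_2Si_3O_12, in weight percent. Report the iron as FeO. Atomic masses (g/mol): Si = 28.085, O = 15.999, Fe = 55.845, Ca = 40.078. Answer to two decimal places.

Formula mass = 508.167 g/mol.
2 Fe → 2.0000 mol FeO per formula unit; M(FeO) = 71.844, so FeO mass = 143.688 g.
143.688/508.167 × 100 = 28.28 wt%.

28.28 wt%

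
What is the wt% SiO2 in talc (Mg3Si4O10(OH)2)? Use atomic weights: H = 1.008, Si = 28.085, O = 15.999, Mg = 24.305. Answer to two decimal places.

Formula mass = 379.259 g/mol.
4 Si → 4.0000 mol SiO2 per formula unit; M(SiO2) = 60.083, so SiO2 mass = 240.332 g.
240.332/379.259 × 100 = 63.37 wt%.

63.37 wt%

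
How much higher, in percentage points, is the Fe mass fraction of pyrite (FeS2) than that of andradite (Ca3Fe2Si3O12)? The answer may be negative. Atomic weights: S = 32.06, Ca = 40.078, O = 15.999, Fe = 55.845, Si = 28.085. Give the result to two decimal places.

24.57 percentage points

Fe in FeS2: molar mass 119.965 g/mol; 1×55.845 = 55.845 g → 46.55 wt%.
Fe in Ca3Fe2Si3O12: molar mass 508.167 g/mol; 2×55.845 = 111.690 g → 21.98 wt%.
Difference = 46.55 − 21.98 = 24.57 percentage points.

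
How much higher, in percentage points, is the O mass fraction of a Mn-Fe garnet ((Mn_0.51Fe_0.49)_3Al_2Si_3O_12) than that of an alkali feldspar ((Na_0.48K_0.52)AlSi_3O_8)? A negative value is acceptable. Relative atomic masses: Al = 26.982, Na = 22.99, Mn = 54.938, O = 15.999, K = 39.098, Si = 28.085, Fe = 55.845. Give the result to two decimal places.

O in (Mn_0.51Fe_0.49)_3Al_2Si_3O_12: molar mass 496.354 g/mol; 12×15.999 = 191.988 g → 38.68 wt%.
O in (Na_0.48K_0.52)AlSi_3O_8: molar mass 270.595 g/mol; 8×15.999 = 127.992 g → 47.30 wt%.
Difference = 38.68 − 47.30 = -8.62 percentage points.

-8.62 percentage points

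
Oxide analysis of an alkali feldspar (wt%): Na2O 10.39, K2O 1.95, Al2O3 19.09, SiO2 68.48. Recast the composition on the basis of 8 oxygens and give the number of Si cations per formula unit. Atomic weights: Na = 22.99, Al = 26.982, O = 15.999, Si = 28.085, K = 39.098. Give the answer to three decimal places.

Na2O (M=61.979): mol = 0.16764; Na = 0.33528, O = 0.16764.
K2O (M=94.195): mol = 0.02070; K = 0.04140, O = 0.02070.
Al2O3 (M=101.961): mol = 0.18723; Al = 0.37446, O = 0.56169.
SiO2 (M=60.083): mol = 1.13976; Si = 1.13976, O = 2.27952.
ΣO = 3.02955; factor = 8/ΣO = 2.64066.
Si apfu = 1.13976 × 2.64066 = 3.010.

3.010 Si apfu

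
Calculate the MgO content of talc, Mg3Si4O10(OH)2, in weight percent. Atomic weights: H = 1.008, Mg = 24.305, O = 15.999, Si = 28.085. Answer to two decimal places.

Molar mass of Mg3Si4O10(OH)2 = 3×24.305 + 4×28.085 + 12×15.999 + 2×1.008 = 379.259 g/mol.
Each formula unit contains 3 Mg, equivalent to 3/1 = 3.0000 mol MgO.
M(MgO) = 1×24.305 + 1×15.999 = 40.304 g/mol.
Mass of MgO per formula unit = 3.0000 × 40.304 = 120.912 g.
MgO wt% = 120.912 / 379.259 × 100 = 31.88%.

31.88 wt%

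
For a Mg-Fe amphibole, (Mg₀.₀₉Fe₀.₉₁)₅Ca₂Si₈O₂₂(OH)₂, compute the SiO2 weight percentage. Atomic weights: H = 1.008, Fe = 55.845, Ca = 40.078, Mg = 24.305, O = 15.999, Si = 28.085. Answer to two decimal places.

Molar mass of (Mg₀.₀₉Fe₀.₉₁)₅Ca₂Si₈O₂₂(OH)₂ = 0.45×24.305 + 4.55×55.845 + 2×40.078 + 8×28.085 + 24×15.999 + 2×1.008 = 955.860 g/mol.
Each formula unit contains 8 Si, equivalent to 8/1 = 8.0000 mol SiO2.
M(SiO2) = 1×28.085 + 2×15.999 = 60.083 g/mol.
Mass of SiO2 per formula unit = 8.0000 × 60.083 = 480.664 g.
SiO2 wt% = 480.664 / 955.860 × 100 = 50.29%.

50.29 wt%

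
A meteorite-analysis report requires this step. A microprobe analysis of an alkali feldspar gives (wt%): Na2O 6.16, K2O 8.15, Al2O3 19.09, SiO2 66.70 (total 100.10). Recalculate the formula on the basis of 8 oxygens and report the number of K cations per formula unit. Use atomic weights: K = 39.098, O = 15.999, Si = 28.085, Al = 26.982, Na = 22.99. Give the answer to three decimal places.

Na2O (M=61.979): mol = 0.09939; Na = 0.19878, O = 0.09939.
K2O (M=94.195): mol = 0.08652; K = 0.17304, O = 0.08652.
Al2O3 (M=101.961): mol = 0.18723; Al = 0.37446, O = 0.56169.
SiO2 (M=60.083): mol = 1.11013; Si = 1.11013, O = 2.22026.
ΣO = 2.96786; factor = 8/ΣO = 2.69554.
K apfu = 0.17304 × 2.69554 = 0.466.

0.466 K apfu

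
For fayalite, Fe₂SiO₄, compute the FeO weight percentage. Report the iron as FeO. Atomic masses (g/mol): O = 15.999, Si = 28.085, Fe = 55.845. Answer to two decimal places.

70.51 wt%

Formula mass = 203.771 g/mol.
2 Fe → 2.0000 mol FeO per formula unit; M(FeO) = 71.844, so FeO mass = 143.688 g.
143.688/203.771 × 100 = 70.51 wt%.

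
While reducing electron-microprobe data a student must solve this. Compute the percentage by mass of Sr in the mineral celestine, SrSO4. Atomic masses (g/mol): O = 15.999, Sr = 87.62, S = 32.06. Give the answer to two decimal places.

Molar mass of SrSO4: 1·87.62 + 1·32.06 + 4·15.999 = 183.676 g/mol.
Mass of Sr per formula unit: 1 × 87.62 = 87.620 g.
Weight fraction Sr = 87.620 / 183.676 = 0.4770.

47.70 mass %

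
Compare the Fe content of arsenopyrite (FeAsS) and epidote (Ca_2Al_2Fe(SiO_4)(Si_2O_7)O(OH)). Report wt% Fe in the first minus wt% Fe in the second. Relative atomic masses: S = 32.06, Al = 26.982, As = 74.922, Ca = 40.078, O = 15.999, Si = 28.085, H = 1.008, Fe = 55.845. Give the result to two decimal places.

M(FeAsS) = 162.827 g/mol, so wt% Fe = 55.845/162.827 × 100 = 34.30%.
M(Ca_2Al_2Fe(SiO_4)(Si_2O_7)O(OH)) = 483.215 g/mol, so wt% Fe = 55.845/483.215 × 100 = 11.56%.
34.30 − 11.56 = 22.74 pp.

22.74 percentage points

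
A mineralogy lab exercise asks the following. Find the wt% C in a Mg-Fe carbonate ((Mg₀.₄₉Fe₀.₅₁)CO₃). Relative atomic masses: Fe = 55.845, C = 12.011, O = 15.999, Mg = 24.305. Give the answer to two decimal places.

Formula mass = 0.49*24.305 + 0.51*55.845 + 1*12.011 + 3*15.999 = 100.398 g/mol, of which 12.011 g is C.
So C makes up 12.011/100.398 = 0.1196 of the mass, i.e. 11.96%.

11.96 weight percent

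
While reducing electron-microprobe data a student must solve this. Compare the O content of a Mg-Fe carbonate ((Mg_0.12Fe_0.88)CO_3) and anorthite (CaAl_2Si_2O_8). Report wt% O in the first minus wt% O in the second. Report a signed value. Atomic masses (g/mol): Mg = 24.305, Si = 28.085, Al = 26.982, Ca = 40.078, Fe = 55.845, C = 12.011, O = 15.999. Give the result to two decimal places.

-3.18 percentage points

O in (Mg_0.12Fe_0.88)CO_3: molar mass 112.068 g/mol; 3×15.999 = 47.997 g → 42.83 wt%.
O in CaAl_2Si_2O_8: molar mass 278.204 g/mol; 8×15.999 = 127.992 g → 46.01 wt%.
Difference = 42.83 − 46.01 = -3.18 percentage points.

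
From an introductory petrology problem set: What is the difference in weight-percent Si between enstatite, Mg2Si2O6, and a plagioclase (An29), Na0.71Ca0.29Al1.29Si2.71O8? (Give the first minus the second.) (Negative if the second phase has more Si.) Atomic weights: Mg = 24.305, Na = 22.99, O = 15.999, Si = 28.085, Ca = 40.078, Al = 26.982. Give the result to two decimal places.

M(Mg2Si2O6) = 200.774 g/mol, so wt% Si = 56.170/200.774 × 100 = 27.98%.
M(Na0.71Ca0.29Al1.29Si2.71O8) = 266.855 g/mol, so wt% Si = 76.110/266.855 × 100 = 28.52%.
27.98 − 28.52 = -0.54 pp.

-0.54 percentage points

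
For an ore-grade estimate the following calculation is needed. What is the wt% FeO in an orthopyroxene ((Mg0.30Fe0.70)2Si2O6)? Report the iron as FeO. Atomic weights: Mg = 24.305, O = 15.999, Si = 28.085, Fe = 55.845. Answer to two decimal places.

Formula mass = 244.930 g/mol.
1.40 Fe → 1.4000 mol FeO per formula unit; M(FeO) = 71.844, so FeO mass = 100.582 g.
100.582/244.930 × 100 = 41.07 wt%.

41.07 wt%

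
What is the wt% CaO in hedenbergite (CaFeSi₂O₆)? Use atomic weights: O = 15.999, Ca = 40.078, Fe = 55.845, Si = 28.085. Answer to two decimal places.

22.60 wt%

Formula mass = 248.087 g/mol.
1 Ca → 1.0000 mol CaO per formula unit; M(CaO) = 56.077, so CaO mass = 56.077 g.
56.077/248.087 × 100 = 22.60 wt%.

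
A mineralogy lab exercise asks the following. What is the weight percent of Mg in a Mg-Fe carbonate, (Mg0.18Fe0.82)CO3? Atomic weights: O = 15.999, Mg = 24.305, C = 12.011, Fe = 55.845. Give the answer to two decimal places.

M((Mg0.18Fe0.82)CO3) = 110.176 g/mol.
Mg contributes 0.18 × 24.305 = 4.375 g per mole.
4.375/110.176 = 0.0397 → 3.97%.

3.97 wt%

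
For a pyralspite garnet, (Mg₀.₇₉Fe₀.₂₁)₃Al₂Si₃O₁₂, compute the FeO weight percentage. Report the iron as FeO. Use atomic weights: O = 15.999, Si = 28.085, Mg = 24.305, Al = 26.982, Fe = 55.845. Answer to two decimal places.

Formula mass = 422.992 g/mol.
0.63 Fe → 0.6300 mol FeO per formula unit; M(FeO) = 71.844, so FeO mass = 45.262 g.
45.262/422.992 × 100 = 10.70 wt%.

10.70 wt%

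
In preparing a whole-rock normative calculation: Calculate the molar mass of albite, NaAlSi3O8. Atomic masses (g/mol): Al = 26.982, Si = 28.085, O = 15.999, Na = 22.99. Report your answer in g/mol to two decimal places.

M = 1·22.99 + 1·26.982 + 3·28.085 + 8·15.999

262.22 g/mol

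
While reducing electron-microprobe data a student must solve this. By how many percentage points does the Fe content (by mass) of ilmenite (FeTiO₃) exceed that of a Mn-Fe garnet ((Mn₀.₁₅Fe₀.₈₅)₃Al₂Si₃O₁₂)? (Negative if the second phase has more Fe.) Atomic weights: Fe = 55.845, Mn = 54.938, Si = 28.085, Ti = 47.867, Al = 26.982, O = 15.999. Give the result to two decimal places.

8.18 percentage points

First mineral: 55.845 g Fe in 151.709 g formula = 36.81 wt% Fe.
Second mineral: 142.405 g Fe in 497.334 g formula = 28.63 wt% Fe.
36.81% − 28.63% gives a difference of 8.18 percentage points.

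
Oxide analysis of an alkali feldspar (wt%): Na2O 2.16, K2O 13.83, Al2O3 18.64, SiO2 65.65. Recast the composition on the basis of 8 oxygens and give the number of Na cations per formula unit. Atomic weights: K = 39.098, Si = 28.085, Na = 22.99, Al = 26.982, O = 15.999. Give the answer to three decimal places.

0.191 Na apfu

Na2O: 2.16/61.979 = 0.03485 mol → 0.06970 mol Na, 0.03485 mol O.
K2O: 13.83/94.195 = 0.14682 mol → 0.29364 mol K, 0.14682 mol O.
Al2O3: 18.64/101.961 = 0.18281 mol → 0.36562 mol Al, 0.54843 mol O.
SiO2: 65.65/60.083 = 1.09266 mol → 1.09266 mol Si, 2.18532 mol O.
Total oxygen = 2.91542 mol. Normalization factor = 8/2.91542 = 2.74403.
Na per 8 O = 0.06970 × 2.74403 = 0.191.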